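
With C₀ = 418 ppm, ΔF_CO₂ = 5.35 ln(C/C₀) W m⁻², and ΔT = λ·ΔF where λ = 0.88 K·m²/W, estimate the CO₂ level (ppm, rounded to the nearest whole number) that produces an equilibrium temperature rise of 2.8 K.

C ≈ 758 ppm

Required forcing: ΔF = ΔT/λ = 2.8/0.88 = 3.1818 W/m².
Then ln(C/418) = ΔF/5.35 = 3.1818/5.35 = 0.59473.
So C = 418 × e^0.59473 = 418 × 1.81254 = 757.64 ppm.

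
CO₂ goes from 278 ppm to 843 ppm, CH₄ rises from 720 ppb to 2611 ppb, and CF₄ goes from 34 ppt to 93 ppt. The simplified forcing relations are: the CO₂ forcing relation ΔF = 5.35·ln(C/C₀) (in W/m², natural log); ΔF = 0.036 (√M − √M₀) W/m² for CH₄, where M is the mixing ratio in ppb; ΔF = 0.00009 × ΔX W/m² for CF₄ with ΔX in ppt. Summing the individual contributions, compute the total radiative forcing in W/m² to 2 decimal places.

ΔF = 6.81 W/m²

CO₂: 5.35 × ln(843/278) = 5.35 × ln(3.03237) = 5.35 × 1.10934 = 5.9350 W/m².
CH₄: 0.036 × (√2611 − √720) = 0.036 × (51.0979 − 26.8328) = 0.036 × 24.2651 = 0.8735 W/m².
CF₄: ΔF = 0.00009 × (93 − 34) = 0.00009 × 59 = 0.0053 W/m².
Total ΔF = 5.9350 + 0.8735 + 0.0053 = 6.8138 W/m².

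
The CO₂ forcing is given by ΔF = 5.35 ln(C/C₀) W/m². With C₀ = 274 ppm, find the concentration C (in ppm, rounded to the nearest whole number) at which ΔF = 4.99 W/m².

Set 5.35 ln(C/274) = 4.99, so ln(C/274) = 4.99/5.35 = 0.93271.
Then C/274 = e^0.93271 = 2.54139, giving C = 274 × 2.54139 = 696.34 ppm.

C ≈ 696 ppm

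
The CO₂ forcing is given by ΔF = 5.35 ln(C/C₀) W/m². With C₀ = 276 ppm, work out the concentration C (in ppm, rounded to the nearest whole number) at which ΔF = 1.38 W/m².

C ≈ 357 ppm

Set 5.35 ln(C/276) = 1.38, so ln(C/276) = 1.38/5.35 = 0.25794.
Then C/276 = e^0.25794 = 1.29426, giving C = 276 × 1.29426 = 357.22 ppm.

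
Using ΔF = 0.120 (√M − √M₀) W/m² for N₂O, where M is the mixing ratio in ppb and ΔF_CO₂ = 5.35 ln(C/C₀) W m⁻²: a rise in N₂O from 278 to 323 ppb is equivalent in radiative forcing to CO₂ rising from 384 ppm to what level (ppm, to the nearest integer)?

N₂O forcing: 0.120 × (√323 − √278) = 0.120 × (17.9722 − 16.6733) = 0.120 × 1.2989 = 0.15587 W/m².
Set 5.35 ln(C/384) = 0.15587: ln(C/384) = 0.15587/5.35 = 0.02913, so C = 384 × e^0.02913 = 384 × 1.02956 = 395.35 ppm.

C ≈ 395 ppm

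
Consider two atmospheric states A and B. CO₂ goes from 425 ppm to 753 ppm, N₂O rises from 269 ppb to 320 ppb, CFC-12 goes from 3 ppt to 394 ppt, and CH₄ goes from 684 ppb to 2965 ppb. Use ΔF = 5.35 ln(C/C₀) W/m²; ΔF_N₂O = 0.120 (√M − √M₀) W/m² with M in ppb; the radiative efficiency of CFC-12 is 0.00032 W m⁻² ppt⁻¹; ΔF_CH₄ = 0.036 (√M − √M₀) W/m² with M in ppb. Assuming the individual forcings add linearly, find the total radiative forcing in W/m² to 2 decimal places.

CO₂: 5.35 × ln(753/425) = 5.35 × ln(1.77176) = 5.35 × 0.57197 = 3.0600 W/m².
N₂O: 0.120 × (√320 − √269) = 0.120 × (17.8885 − 16.4012) = 0.120 × 1.4873 = 0.1785 W/m².
CFC-12: ΔF = 0.00032 × (394 − 3) = 0.00032 × 391 = 0.1251 W/m².
CH₄: 0.036 × (√2965 − √684) = 0.036 × (54.4518 − 26.1534) = 0.036 × 28.2984 = 1.0187 W/m².
Total ΔF = 3.0600 + 0.1785 + 0.1251 + 1.0187 = 4.3823 W/m².

ΔF = 4.38 W/m²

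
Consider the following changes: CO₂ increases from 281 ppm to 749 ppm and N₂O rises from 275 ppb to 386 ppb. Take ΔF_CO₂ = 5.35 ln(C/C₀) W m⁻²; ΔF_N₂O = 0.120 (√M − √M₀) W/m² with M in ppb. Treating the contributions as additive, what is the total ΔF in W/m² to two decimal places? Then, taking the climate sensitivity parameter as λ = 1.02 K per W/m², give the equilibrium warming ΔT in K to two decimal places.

CO₂: 5.35 × ln(749/281) = 5.35 × ln(2.66548) = 5.35 × 0.98038 = 5.2450 W/m².
N₂O: 0.120 × (√386 − √275) = 0.120 × (19.6469 − 16.5831) = 0.120 × 3.0638 = 0.3677 W/m².
Total ΔF = 5.2450 + 0.3677 = 5.6127 W/m².
ΔT = λ ΔF = 1.02 × 5.61 = 5.7222 K.

ΔF = 5.61 W/m²; ΔT = 5.72 K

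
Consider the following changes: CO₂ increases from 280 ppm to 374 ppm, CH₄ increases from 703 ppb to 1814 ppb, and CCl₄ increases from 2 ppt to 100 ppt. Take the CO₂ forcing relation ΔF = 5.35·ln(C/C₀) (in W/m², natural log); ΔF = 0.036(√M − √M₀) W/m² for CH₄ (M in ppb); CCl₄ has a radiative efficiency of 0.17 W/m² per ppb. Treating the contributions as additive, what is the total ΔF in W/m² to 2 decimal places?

CO₂: 5.35 × ln(374/280) = 5.35 × ln(1.33571) = 5.35 × 0.28946 = 1.5486 W/m².
CH₄: 0.036 × (√1814 − √703) = 0.036 × (42.5911 − 26.5141) = 0.036 × 16.0770 = 0.5788 W/m².
CCl₄: Δ = 100 − 2 = 98 ppt = 0.098 ppb; ΔF = 0.17 × 0.098 = 0.0167 W/m².
Total ΔF = 1.5486 + 0.5788 + 0.0167 = 2.1441 W/m².

ΔF = 2.14 W/m²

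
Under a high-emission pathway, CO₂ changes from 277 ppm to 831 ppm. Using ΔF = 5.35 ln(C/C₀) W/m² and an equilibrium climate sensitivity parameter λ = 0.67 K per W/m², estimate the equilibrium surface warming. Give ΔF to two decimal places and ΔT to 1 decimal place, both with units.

ΔF = 5.88 W/m²; ΔT = 3.9 K

CO₂: 5.35 × ln(831/277) = 5.35 × ln(3.00000) = 5.35 × 1.09861 = 5.8776 W/m².
ΔT = λ ΔF = 0.67 × 5.88 = 3.9396 K.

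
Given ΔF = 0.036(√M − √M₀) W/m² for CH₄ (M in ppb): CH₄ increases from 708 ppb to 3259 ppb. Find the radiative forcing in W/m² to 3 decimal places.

CH₄: 0.036 × (√3259 − √708) = 0.036 × (57.0877 − 26.6083) = 0.036 × 30.4794 = 1.0973 W/m².

ΔF = 1.097 W/m²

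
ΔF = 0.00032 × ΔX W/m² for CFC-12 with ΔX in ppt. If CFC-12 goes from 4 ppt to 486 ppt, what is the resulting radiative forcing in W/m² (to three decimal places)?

CFC-12: ΔF = 0.00032 × (486 − 4) = 0.00032 × 482 = 0.1542 W/m².

ΔF = 0.154 W/m²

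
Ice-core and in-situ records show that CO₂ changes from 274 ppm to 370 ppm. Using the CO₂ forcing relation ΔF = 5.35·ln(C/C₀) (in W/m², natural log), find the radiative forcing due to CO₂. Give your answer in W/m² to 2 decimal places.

ΔF = 1.61 W/m²

CO₂: 5.35 × ln(370/274) = 5.35 × ln(1.35036) = 5.35 × 0.30037 = 1.6070 W/m².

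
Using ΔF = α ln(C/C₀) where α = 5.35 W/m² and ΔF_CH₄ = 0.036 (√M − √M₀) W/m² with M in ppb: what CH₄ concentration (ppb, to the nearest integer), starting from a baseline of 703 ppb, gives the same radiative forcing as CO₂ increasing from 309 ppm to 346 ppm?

CO₂ forcing: 5.35 × ln(346/309) = 5.35 × 0.113097 = 0.60507 W/m².
Set 0.036(√M − √703) = 0.60507: √M = 0.60507/0.036 + √703 = 16.8075 + 26.5141 = 43.3216.
M = (43.3216)² = 1876.76 ppb.

M ≈ 1877 ppb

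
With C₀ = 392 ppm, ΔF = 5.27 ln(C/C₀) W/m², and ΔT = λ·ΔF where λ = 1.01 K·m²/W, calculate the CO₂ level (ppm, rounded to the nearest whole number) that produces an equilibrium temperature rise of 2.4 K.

Required forcing: ΔF = ΔT/λ = 2.4/1.01 = 2.3762 W/m².
Then ln(C/392) = ΔF/5.27 = 2.3762/5.27 = 0.45089.
So C = 392 × e^0.45089 = 392 × 1.56971 = 615.33 ppm.

C ≈ 615 ppm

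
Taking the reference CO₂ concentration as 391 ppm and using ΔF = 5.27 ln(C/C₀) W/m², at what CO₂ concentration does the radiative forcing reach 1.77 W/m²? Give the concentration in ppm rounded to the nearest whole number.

C ≈ 547 ppm

Set 5.27 ln(C/391) = 1.77, so ln(C/391) = 1.77/5.27 = 0.33586.
Then C/391 = e^0.33586 = 1.39914, giving C = 391 × 1.39914 = 547.06 ppm.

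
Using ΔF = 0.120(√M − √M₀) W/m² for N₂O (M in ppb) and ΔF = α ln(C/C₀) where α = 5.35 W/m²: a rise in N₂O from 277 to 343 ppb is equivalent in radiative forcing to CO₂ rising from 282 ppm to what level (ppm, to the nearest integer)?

N₂O forcing: 0.120 × (√343 − √277) = 0.120 × (18.5203 − 16.6433) = 0.120 × 1.8770 = 0.22524 W/m².
Set 5.35 ln(C/282) = 0.22524: ln(C/282) = 0.22524/5.35 = 0.04210, so C = 282 × e^0.04210 = 282 × 1.04300 = 294.13 ppm.

C ≈ 294 ppm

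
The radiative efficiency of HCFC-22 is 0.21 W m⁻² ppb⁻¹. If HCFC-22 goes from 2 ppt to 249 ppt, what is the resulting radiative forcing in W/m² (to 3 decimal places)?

ΔF = 0.052 W/m²

HCFC-22: Δ = 249 − 2 = 247 ppt = 0.247 ppb; ΔF = 0.21 × 0.247 = 0.0519 W/m².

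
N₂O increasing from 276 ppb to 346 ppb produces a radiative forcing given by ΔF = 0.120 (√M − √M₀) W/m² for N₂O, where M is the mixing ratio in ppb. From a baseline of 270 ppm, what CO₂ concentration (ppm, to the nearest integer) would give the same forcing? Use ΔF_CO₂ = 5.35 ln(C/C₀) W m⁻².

C ≈ 282 ppm

N₂O forcing: 0.120 × (√346 − √276) = 0.120 × (18.6011 − 16.6132) = 0.120 × 1.9879 = 0.23855 W/m².
Set 5.35 ln(C/270) = 0.23855: ln(C/270) = 0.23855/5.35 = 0.04459, so C = 270 × e^0.04459 = 270 × 1.04560 = 282.31 ppm.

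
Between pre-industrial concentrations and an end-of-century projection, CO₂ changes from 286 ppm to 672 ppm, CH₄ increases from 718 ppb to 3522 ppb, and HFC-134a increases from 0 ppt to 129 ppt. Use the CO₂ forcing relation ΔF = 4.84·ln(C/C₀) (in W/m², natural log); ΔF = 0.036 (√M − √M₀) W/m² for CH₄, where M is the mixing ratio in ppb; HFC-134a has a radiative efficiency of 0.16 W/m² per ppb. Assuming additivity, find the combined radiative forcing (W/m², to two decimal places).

CO₂: 4.84 × ln(672/286) = 4.84 × ln(2.34965) = 4.84 × 0.85427 = 4.1347 W/m².
CH₄: 0.036 × (√3522 − √718) = 0.036 × (59.3464 − 26.7955) = 0.036 × 32.5509 = 1.1718 W/m².
HFC-134a: Δ = 129 − 0 = 129 ppt = 0.129 ppb; ΔF = 0.16 × 0.129 = 0.0206 W/m².
Total ΔF = 4.1347 + 1.1718 + 0.0206 = 5.3271 W/m².

ΔF = 5.33 W/m²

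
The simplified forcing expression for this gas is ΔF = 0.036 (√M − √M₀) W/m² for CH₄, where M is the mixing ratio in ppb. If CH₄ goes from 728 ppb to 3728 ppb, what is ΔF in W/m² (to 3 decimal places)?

ΔF = 1.227 W/m²

CH₄: 0.036 × (√3728 − √728) = 0.036 × (61.0574 − 26.9815) = 0.036 × 34.0759 = 1.2267 W/m².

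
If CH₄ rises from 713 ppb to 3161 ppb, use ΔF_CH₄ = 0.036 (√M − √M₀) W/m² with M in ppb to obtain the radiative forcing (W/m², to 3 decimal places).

ΔF = 1.063 W/m²

CH₄: 0.036 × (√3161 − √713) = 0.036 × (56.2228 − 26.7021) = 0.036 × 29.5207 = 1.0627 W/m².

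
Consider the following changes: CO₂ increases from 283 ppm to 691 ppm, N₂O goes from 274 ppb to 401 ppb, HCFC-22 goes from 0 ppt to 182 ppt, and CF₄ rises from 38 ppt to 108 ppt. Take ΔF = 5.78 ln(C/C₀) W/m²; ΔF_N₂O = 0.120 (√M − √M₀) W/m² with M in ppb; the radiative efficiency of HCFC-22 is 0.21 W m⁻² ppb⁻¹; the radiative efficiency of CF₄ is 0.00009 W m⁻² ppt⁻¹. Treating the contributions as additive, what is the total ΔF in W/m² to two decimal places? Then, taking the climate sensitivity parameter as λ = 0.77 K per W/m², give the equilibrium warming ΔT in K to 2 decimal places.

ΔF = 5.62 W/m²; ΔT = 4.33 K

CO₂: 5.78 × ln(691/283) = 5.78 × ln(2.44170) = 5.78 × 0.89269 = 5.1597 W/m².
N₂O: 0.120 × (√401 − √274) = 0.120 × (20.0250 − 16.5529) = 0.120 × 3.4721 = 0.4167 W/m².
HCFC-22: Δ = 182 − 0 = 182 ppt = 0.182 ppb; ΔF = 0.21 × 0.182 = 0.0382 W/m².
CF₄: ΔF = 0.00009 × (108 − 38) = 0.00009 × 70 = 0.0063 W/m².
Total ΔF = 5.1597 + 0.4167 + 0.0382 + 0.0063 = 5.6209 W/m².
ΔT = λ ΔF = 0.77 × 5.62 = 4.3274 K.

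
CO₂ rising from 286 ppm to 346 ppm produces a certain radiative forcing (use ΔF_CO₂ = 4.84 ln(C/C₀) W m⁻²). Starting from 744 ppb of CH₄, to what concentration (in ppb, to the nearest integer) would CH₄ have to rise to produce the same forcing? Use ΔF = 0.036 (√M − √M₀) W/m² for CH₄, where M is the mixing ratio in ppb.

M ≈ 2796 ppb

CO₂ forcing: 4.84 × ln(346/286) = 4.84 × 0.190447 = 0.92176 W/m².
Set 0.036(√M − √744) = 0.92176: √M = 0.92176/0.036 + √744 = 25.6044 + 27.2764 = 52.8808.
M = (52.8808)² = 2796.38 ppb.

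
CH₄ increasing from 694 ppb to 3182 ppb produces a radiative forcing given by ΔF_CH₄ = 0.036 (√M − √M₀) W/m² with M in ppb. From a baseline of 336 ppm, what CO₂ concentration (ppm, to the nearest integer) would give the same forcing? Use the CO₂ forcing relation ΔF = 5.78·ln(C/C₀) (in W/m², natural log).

CH₄ forcing: 0.036 × (√3182 − √694) = 0.036 × (56.4092 − 26.3439) = 0.036 × 30.0653 = 1.08235 W/m².
Set 5.78 ln(C/336) = 1.08235: ln(C/336) = 1.08235/5.78 = 0.18726, so C = 336 × e^0.18726 = 336 × 1.20594 = 405.20 ppm.

C ≈ 405 ppm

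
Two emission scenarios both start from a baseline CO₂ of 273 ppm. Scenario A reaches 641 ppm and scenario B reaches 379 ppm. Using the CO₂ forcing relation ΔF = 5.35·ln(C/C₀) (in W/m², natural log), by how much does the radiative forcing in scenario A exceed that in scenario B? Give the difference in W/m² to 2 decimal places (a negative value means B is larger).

ΔF_A = 5.35 ln(641/273) = 5.35 × 0.85356 = 4.5665 W/m².
ΔF_B = 5.35 ln(379/273) = 5.35 × 0.32806 = 1.7551 W/m².
Difference: 4.5665 − 1.7551 = 2.8114 W/m².
(Equivalently, ΔF_A − ΔF_B = 5.35 ln(641/379) = 5.35 × 0.52549 = 2.8114 W/m².)

ΔF_A − ΔF_B = 2.81 W/m²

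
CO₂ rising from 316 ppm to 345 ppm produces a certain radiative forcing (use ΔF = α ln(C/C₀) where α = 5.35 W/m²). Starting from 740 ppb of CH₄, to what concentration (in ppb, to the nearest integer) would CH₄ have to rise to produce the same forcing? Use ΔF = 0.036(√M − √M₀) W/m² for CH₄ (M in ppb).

M ≈ 1620 ppb

CO₂ forcing: 5.35 × ln(345/316) = 5.35 × 0.087802 = 0.46974 W/m².
Set 0.036(√M − √740) = 0.46974: √M = 0.46974/0.036 + √740 = 13.0483 + 27.2029 = 40.2512.
M = (40.2512)² = 1620.16 ppb.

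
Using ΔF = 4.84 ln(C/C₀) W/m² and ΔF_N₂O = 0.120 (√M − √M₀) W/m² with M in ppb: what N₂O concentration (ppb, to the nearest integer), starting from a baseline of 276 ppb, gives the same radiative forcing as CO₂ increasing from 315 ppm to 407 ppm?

CO₂ forcing: 4.84 × ln(407/315) = 4.84 × 0.256241 = 1.24021 W/m².
Set 0.120(√M − √276) = 1.24021: √M = 1.24021/0.120 + √276 = 10.3351 + 16.6132 = 26.9483.
M = (26.9483)² = 726.21 ppb.

M ≈ 726 ppb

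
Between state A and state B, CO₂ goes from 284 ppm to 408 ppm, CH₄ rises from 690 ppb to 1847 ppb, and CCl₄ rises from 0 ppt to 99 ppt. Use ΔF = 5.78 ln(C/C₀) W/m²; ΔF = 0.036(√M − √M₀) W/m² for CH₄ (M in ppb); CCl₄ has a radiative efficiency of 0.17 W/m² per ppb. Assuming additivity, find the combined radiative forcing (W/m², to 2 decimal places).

ΔF = 2.71 W/m²

CO₂: 5.78 × ln(408/284) = 5.78 × ln(1.43662) = 5.78 × 0.36229 = 2.0940 W/m².
CH₄: 0.036 × (√1847 − √690) = 0.036 × (42.9767 − 26.2679) = 0.036 × 16.7088 = 0.6015 W/m².
CCl₄: Δ = 99 − 0 = 99 ppt = 0.099 ppb; ΔF = 0.17 × 0.099 = 0.0168 W/m².
Total ΔF = 2.0940 + 0.6015 + 0.0168 = 2.7123 W/m².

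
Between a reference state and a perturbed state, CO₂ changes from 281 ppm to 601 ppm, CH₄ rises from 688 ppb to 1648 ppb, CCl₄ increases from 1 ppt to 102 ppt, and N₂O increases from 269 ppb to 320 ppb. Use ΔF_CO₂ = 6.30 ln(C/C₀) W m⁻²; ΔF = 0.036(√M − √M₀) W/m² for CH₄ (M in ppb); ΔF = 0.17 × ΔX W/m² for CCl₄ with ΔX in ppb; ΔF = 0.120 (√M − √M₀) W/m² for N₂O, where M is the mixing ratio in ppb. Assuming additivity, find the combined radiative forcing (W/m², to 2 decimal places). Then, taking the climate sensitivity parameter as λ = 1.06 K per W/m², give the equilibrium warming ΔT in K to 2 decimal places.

ΔF = 5.50 W/m²; ΔT = 5.83 K

CO₂: 6.30 × ln(601/281) = 6.30 × ln(2.13879) = 6.30 × 0.76024 = 4.7895 W/m².
CH₄: 0.036 × (√1648 − √688) = 0.036 × (40.5956 − 26.2298) = 0.036 × 14.3658 = 0.5172 W/m².
CCl₄: Δ = 102 − 1 = 101 ppt = 0.101 ppb; ΔF = 0.17 × 0.101 = 0.0172 W/m².
N₂O: 0.120 × (√320 − √269) = 0.120 × (17.8885 − 16.4012) = 0.120 × 1.4873 = 0.1785 W/m².
Total ΔF = 4.7895 + 0.5172 + 0.0172 + 0.1785 = 5.5024 W/m².
ΔT = λ ΔF = 1.06 × 5.50 = 5.8300 K.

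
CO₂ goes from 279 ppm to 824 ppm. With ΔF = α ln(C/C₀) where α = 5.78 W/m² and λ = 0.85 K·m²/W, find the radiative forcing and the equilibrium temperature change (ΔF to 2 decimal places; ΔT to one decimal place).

ΔF = 6.26 W/m²; ΔT = 5.3 K

CO₂: 5.78 × ln(824/279) = 5.78 × ln(2.95341) = 5.78 × 1.08296 = 6.2595 W/m².
ΔT = λ ΔF = 0.85 × 6.26 = 5.3210 K.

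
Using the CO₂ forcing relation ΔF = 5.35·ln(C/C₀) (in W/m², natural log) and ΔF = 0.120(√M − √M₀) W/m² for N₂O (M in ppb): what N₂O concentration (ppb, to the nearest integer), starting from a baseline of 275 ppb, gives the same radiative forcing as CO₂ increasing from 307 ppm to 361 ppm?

M ≈ 567 ppb

CO₂ forcing: 5.35 × ln(361/307) = 5.35 × 0.162030 = 0.86686 W/m².
Set 0.120(√M − √275) = 0.86686: √M = 0.86686/0.120 + √275 = 7.2238 + 16.5831 = 23.8069.
M = (23.8069)² = 566.77 ppb.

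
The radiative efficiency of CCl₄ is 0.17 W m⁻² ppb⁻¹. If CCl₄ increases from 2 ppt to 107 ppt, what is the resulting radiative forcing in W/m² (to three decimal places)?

ΔF = 0.018 W/m²

CCl₄: Δ = 107 − 2 = 105 ppt = 0.105 ppb; ΔF = 0.17 × 0.105 = 0.0179 W/m².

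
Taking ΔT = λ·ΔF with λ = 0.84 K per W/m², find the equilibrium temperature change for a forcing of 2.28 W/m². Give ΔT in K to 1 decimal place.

ΔT = λ ΔF = 0.84 × 2.28 = 1.9152 K.

ΔT = 1.9 K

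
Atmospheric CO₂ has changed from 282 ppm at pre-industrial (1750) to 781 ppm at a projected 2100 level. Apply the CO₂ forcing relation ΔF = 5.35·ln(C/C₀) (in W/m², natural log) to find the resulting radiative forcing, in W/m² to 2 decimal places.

CO₂: 5.35 × ln(781/282) = 5.35 × ln(2.76950) = 5.35 × 1.01867 = 5.4499 W/m².

ΔF = 5.45 W/m²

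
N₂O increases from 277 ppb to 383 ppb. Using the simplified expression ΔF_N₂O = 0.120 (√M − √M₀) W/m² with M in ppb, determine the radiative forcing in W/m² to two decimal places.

N₂O: 0.120 × (√383 − √277) = 0.120 × (19.5704 − 16.6433) = 0.120 × 2.9271 = 0.3513 W/m².

ΔF = 0.35 W/m²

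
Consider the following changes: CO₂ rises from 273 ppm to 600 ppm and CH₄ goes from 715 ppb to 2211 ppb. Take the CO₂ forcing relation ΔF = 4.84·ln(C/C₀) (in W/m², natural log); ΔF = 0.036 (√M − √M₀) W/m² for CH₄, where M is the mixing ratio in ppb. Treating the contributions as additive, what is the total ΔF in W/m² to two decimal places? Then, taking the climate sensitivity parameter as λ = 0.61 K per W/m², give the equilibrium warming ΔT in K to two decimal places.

ΔF = 4.54 W/m²; ΔT = 2.77 K

CO₂: 4.84 × ln(600/273) = 4.84 × ln(2.19780) = 4.84 × 0.78746 = 3.8113 W/m².
CH₄: 0.036 × (√2211 − √715) = 0.036 × (47.0213 − 26.7395) = 0.036 × 20.2818 = 0.7301 W/m².
Total ΔF = 3.8113 + 0.7301 = 4.5414 W/m².
ΔT = λ ΔF = 0.61 × 4.54 = 2.7694 K.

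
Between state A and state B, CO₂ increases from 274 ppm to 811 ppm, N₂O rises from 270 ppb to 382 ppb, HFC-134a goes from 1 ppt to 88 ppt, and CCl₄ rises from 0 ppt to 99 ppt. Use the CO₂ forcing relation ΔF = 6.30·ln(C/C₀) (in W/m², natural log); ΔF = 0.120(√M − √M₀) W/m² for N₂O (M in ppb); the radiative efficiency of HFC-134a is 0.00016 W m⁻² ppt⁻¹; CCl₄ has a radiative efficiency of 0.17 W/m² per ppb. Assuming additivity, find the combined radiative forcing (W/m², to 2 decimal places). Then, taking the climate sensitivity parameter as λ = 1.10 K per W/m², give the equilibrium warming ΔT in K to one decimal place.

ΔF = 7.24 W/m²; ΔT = 8.0 K

CO₂: 6.30 × ln(811/274) = 6.30 × ln(2.95985) = 6.30 × 1.08514 = 6.8364 W/m².
N₂O: 0.120 × (√382 − √270) = 0.120 × (19.5448 − 16.4317) = 0.120 × 3.1131 = 0.3736 W/m².
HFC-134a: ΔF = 0.00016 × (88 − 1) = 0.00016 × 87 = 0.0139 W/m².
CCl₄: Δ = 99 − 0 = 99 ppt = 0.099 ppb; ΔF = 0.17 × 0.099 = 0.0168 W/m².
Total ΔF = 6.8364 + 0.3736 + 0.0139 + 0.0168 = 7.2407 W/m².
ΔT = λ ΔF = 1.10 × 7.24 = 7.9640 K.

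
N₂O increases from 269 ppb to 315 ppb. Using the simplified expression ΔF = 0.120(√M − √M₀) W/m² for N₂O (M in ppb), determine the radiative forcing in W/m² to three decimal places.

N₂O: 0.120 × (√315 − √269) = 0.120 × (17.7482 − 16.4012) = 0.120 × 1.3470 = 0.1616 W/m².

ΔF = 0.162 W/m²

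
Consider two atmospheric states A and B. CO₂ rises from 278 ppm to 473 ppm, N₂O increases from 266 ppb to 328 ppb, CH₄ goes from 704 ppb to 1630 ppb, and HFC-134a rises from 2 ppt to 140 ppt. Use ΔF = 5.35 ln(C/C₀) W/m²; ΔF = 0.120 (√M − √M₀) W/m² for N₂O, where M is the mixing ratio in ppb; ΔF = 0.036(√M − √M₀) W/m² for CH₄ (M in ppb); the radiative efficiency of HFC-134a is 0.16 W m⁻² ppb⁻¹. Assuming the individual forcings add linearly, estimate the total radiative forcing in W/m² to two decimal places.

ΔF = 3.58 W/m²

CO₂: 5.35 × ln(473/278) = 5.35 × ln(1.70144) = 5.35 × 0.53147 = 2.8434 W/m².
N₂O: 0.120 × (√328 − √266) = 0.120 × (18.1108 − 16.3095) = 0.120 × 1.8013 = 0.2162 W/m².
CH₄: 0.036 × (√1630 − √704) = 0.036 × (40.3733 − 26.5330) = 0.036 × 13.8403 = 0.4983 W/m².
HFC-134a: Δ = 140 − 2 = 138 ppt = 0.138 ppb; ΔF = 0.16 × 0.138 = 0.0221 W/m².
Total ΔF = 2.8434 + 0.2162 + 0.4983 + 0.0221 = 3.5800 W/m².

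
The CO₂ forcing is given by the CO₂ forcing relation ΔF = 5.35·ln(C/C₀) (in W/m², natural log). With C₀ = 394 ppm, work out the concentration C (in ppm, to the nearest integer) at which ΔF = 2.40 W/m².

C ≈ 617 ppm

Set 5.35 ln(C/394) = 2.40, so ln(C/394) = 2.40/5.35 = 0.44860.
Then C/394 = e^0.44860 = 1.56612, giving C = 394 × 1.56612 = 617.05 ppm.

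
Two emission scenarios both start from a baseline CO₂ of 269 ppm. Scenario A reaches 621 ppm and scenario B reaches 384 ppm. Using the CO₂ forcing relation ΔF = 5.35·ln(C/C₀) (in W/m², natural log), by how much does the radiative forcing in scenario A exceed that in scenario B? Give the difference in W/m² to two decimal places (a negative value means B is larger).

ΔF_A = 5.35 ln(621/269) = 5.35 × 0.83662 = 4.4759 W/m².
ΔF_B = 5.35 ln(384/269) = 5.35 × 0.35593 = 1.9042 W/m².
Difference: 4.4759 − 1.9042 = 2.5717 W/m².
(Equivalently, ΔF_A − ΔF_B = 5.35 ln(621/384) = 5.35 × 0.48069 = 2.5717 W/m².)

ΔF_A − ΔF_B = 2.57 W/m²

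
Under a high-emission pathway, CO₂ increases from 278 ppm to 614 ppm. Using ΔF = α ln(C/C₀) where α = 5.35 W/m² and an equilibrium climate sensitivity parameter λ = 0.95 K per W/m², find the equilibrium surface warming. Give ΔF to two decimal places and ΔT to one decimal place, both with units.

ΔF = 4.24 W/m²; ΔT = 4.0 K

CO₂: 5.35 × ln(614/278) = 5.35 × ln(2.20863) = 5.35 × 0.79237 = 4.2392 W/m².
ΔT = λ ΔF = 0.95 × 4.24 = 4.0280 K.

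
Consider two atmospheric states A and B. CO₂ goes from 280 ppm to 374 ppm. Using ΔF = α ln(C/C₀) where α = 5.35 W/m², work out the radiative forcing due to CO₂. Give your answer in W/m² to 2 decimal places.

CO₂ absorption bands are partially saturated, so forcing scales with the logarithm of the concentration ratio.
CO₂: 5.35 × ln(374/280) = 5.35 × ln(1.33571) = 5.35 × 0.28946 = 1.5486 W/m².

ΔF = 1.55 W/m²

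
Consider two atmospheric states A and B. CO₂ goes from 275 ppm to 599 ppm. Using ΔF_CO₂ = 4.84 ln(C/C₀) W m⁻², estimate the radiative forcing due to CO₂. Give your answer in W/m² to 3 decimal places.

CO₂: 4.84 × ln(599/275) = 4.84 × ln(2.17818) = 4.84 × 0.77849 = 3.7679 W/m².

ΔF = 3.768 W/m²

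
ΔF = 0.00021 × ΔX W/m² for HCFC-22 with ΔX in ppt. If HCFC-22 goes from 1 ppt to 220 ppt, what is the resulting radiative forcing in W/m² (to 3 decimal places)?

HCFC-22: ΔF = 0.00021 × (220 − 1) = 0.00021 × 219 = 0.0460 W/m².

ΔF = 0.046 W/m²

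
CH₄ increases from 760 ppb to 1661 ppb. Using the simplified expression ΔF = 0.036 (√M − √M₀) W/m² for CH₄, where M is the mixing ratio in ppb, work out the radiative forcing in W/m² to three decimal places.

CH₄: 0.036 × (√1661 − √760) = 0.036 × (40.7554 − 27.5681) = 0.036 × 13.1873 = 0.4747 W/m².

ΔF = 0.475 W/m²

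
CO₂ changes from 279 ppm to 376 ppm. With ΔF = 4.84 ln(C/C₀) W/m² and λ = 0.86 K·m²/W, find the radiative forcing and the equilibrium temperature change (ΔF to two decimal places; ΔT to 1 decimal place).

ΔF = 1.44 W/m²; ΔT = 1.2 K

CO₂: 4.84 × ln(376/279) = 4.84 × ln(1.34767) = 4.84 × 0.29838 = 1.4442 W/m².
ΔT = λ ΔF = 0.86 × 1.44 = 1.2384 K.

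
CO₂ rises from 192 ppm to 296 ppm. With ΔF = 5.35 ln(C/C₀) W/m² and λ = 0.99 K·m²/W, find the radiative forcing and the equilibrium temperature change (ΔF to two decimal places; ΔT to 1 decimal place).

CO₂: 5.35 × ln(296/192) = 5.35 × ln(1.54167) = 5.35 × 0.43287 = 2.3159 W/m².
ΔT = λ ΔF = 0.99 × 2.32 = 2.2968 K.

ΔF = 2.32 W/m²; ΔT = 2.3 K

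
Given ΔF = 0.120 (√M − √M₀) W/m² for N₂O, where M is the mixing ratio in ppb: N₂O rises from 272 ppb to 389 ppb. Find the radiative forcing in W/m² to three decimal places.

ΔF = 0.388 W/m²

N₂O: 0.120 × (√389 − √272) = 0.120 × (19.7231 − 16.4924) = 0.120 × 3.2307 = 0.3877 W/m².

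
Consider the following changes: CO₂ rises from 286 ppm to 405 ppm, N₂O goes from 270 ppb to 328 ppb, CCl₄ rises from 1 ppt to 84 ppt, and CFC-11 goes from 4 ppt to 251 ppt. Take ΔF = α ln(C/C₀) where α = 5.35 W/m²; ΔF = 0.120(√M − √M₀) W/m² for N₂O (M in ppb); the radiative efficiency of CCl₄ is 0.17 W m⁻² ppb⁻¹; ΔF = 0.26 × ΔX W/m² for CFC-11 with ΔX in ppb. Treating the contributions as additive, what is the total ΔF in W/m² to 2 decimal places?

ΔF = 2.14 W/m²

CO₂: 5.35 × ln(405/286) = 5.35 × ln(1.41608) = 5.35 × 0.34789 = 1.8612 W/m².
N₂O: 0.120 × (√328 − √270) = 0.120 × (18.1108 − 16.4317) = 0.120 × 1.6791 = 0.2015 W/m².
CCl₄: Δ = 84 − 1 = 83 ppt = 0.083 ppb; ΔF = 0.17 × 0.083 = 0.0141 W/m².
CFC-11: Δ = 251 − 4 = 247 ppt = 0.247 ppb; ΔF = 0.26 × 0.247 = 0.0642 W/m².
Total ΔF = 1.8612 + 0.2015 + 0.0141 + 0.0642 = 2.1410 W/m².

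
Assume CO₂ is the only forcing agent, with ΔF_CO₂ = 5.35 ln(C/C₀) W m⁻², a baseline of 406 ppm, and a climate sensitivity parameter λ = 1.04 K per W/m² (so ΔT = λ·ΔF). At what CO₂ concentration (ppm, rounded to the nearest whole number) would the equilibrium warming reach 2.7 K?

C ≈ 660 ppm

Required forcing: ΔF = ΔT/λ = 2.7/1.04 = 2.5962 W/m².
Then ln(C/406) = ΔF/5.35 = 2.5962/5.35 = 0.48527.
So C = 406 × e^0.48527 = 406 × 1.62461 = 659.59 ppm.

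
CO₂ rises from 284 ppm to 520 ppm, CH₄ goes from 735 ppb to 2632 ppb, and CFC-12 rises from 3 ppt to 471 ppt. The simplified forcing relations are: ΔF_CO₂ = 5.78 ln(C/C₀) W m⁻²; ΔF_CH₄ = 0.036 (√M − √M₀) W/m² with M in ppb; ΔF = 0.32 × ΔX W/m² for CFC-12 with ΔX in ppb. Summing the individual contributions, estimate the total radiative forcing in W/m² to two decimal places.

CO₂: 5.78 × ln(520/284) = 5.78 × ln(1.83099) = 5.78 × 0.60486 = 3.4961 W/m².
CH₄: 0.036 × (√2632 − √735) = 0.036 × (51.3030 − 27.1109) = 0.036 × 24.1921 = 0.8709 W/m².
CFC-12: Δ = 471 − 3 = 468 ppt = 0.468 ppb; ΔF = 0.32 × 0.468 = 0.1498 W/m².
Total ΔF = 3.4961 + 0.8709 + 0.1498 = 4.5168 W/m².

ΔF = 4.52 W/m²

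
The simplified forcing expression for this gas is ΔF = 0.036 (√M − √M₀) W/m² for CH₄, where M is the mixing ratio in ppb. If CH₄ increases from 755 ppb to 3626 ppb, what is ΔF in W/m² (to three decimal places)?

ΔF = 1.179 W/m²

CH₄: 0.036 × (√3626 − √755) = 0.036 × (60.2163 − 27.4773) = 0.036 × 32.7390 = 1.1786 W/m².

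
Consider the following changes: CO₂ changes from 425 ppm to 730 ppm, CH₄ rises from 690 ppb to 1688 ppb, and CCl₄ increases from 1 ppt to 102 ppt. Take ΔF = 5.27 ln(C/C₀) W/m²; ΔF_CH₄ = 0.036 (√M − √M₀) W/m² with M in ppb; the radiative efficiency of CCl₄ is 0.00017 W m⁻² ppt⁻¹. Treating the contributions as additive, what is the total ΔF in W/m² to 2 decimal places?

CO₂: 5.27 × ln(730/425) = 5.27 × ln(1.71765) = 5.27 × 0.54096 = 2.8509 W/m².
CH₄: 0.036 × (√1688 − √690) = 0.036 × (41.0853 − 26.2679) = 0.036 × 14.8174 = 0.5334 W/m².
CCl₄: ΔF = 0.00017 × (102 − 1) = 0.00017 × 101 = 0.0172 W/m².
Total ΔF = 2.8509 + 0.5334 + 0.0172 = 3.4015 W/m².

ΔF = 3.40 W/m²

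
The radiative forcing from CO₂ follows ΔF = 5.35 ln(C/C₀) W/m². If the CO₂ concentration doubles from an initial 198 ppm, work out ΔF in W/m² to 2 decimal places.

ΔF = 3.71 W/m²

Because the forcing depends only on the ratio C/C₀, the initial concentration does not enter.
ΔF = 5.35 × ln(2) = 5.35 × 0.69315 = 3.7084 W/m².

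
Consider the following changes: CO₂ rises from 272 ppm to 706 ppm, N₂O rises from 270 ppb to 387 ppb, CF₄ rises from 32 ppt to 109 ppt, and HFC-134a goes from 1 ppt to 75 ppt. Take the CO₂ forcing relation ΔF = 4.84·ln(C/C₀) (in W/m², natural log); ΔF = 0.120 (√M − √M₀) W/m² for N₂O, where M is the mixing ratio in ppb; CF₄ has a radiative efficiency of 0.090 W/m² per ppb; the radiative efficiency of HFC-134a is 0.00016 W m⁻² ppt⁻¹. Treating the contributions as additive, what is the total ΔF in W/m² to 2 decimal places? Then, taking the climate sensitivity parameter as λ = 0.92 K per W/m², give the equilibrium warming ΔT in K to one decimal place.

ΔF = 5.02 W/m²; ΔT = 4.6 K

CO₂: 4.84 × ln(706/272) = 4.84 × ln(2.59559) = 4.84 × 0.95381 = 4.6164 W/m².
N₂O: 0.120 × (√387 − √270) = 0.120 × (19.6723 − 16.4317) = 0.120 × 3.2406 = 0.3889 W/m².
CF₄: Δ = 109 − 32 = 77 ppt = 0.077 ppb; ΔF = 0.090 × 0.077 = 0.0069 W/m².
HFC-134a: ΔF = 0.00016 × (75 − 1) = 0.00016 × 74 = 0.0118 W/m².
Total ΔF = 4.6164 + 0.3889 + 0.0069 + 0.0118 = 5.0240 W/m².
ΔT = λ ΔF = 0.92 × 5.02 = 4.6184 K.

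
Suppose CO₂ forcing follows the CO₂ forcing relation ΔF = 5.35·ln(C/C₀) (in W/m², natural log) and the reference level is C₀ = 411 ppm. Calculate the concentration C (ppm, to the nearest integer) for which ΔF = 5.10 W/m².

C ≈ 1066 ppm

Set 5.35 ln(C/411) = 5.10, so ln(C/411) = 5.10/5.35 = 0.95327.
Then C/411 = e^0.95327 = 2.59418, giving C = 411 × 2.59418 = 1066.21 ppm.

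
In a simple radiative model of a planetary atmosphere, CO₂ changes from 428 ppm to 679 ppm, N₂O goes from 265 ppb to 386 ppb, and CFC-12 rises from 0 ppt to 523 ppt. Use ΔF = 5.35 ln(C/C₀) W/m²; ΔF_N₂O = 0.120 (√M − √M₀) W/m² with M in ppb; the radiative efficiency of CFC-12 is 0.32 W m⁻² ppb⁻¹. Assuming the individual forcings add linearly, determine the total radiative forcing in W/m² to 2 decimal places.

ΔF = 3.04 W/m²

CO₂: 5.35 × ln(679/428) = 5.35 × ln(1.58645) = 5.35 × 0.46150 = 2.4690 W/m².
N₂O: 0.120 × (√386 − √265) = 0.120 × (19.6469 − 16.2788) = 0.120 × 3.3681 = 0.4042 W/m².
CFC-12: Δ = 523 − 0 = 523 ppt = 0.523 ppb; ΔF = 0.32 × 0.523 = 0.1674 W/m².
Total ΔF = 2.4690 + 0.4042 + 0.1674 = 3.0406 W/m².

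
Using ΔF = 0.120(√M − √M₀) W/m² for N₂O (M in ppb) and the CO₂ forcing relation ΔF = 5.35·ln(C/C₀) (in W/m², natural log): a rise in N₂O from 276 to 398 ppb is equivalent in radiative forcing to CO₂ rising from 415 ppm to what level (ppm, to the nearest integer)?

C ≈ 447 ppm

N₂O forcing: 0.120 × (√398 − √276) = 0.120 × (19.9499 − 16.6132) = 0.120 × 3.3367 = 0.40040 W/m².
Set 5.35 ln(C/415) = 0.40040: ln(C/415) = 0.40040/5.35 = 0.07484, so C = 415 × e^0.07484 = 415 × 1.07771 = 447.25 ppm.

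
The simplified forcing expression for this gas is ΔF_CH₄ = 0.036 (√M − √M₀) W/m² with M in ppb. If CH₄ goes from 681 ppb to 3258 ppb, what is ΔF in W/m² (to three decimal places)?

ΔF = 1.115 W/m²

CH₄: 0.036 × (√3258 − √681) = 0.036 × (57.0789 − 26.0960) = 0.036 × 30.9829 = 1.1154 W/m².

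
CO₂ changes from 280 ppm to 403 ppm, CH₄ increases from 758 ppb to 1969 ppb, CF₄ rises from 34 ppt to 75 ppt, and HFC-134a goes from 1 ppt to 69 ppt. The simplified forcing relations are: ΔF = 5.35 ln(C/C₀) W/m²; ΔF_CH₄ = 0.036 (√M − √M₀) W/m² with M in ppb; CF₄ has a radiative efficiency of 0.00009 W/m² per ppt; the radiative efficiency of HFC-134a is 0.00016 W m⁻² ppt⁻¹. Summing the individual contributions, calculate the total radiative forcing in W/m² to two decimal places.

CO₂: 5.35 × ln(403/280) = 5.35 × ln(1.43929) = 5.35 × 0.36415 = 1.9482 W/m².
CH₄: 0.036 × (√1969 − √758) = 0.036 × (44.3734 − 27.5318) = 0.036 × 16.8416 = 0.6063 W/m².
CF₄: ΔF = 0.00009 × (75 − 34) = 0.00009 × 41 = 0.0037 W/m².
HFC-134a: ΔF = 0.00016 × (69 − 1) = 0.00016 × 68 = 0.0109 W/m².
Total ΔF = 1.9482 + 0.6063 + 0.0037 + 0.0109 = 2.5691 W/m².

ΔF = 2.57 W/m²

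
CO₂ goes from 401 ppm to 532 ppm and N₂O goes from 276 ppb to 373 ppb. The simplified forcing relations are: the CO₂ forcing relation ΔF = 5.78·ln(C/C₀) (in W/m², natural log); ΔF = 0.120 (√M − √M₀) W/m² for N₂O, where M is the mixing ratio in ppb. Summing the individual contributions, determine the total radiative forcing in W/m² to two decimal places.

CO₂: 5.78 × ln(532/401) = 5.78 × ln(1.32668) = 5.78 × 0.28268 = 1.6339 W/m².
N₂O: 0.120 × (√373 − √276) = 0.120 × (19.3132 − 16.6132) = 0.120 × 2.7000 = 0.3240 W/m².
Total ΔF = 1.6339 + 0.3240 = 1.9579 W/m².

ΔF = 1.96 W/m²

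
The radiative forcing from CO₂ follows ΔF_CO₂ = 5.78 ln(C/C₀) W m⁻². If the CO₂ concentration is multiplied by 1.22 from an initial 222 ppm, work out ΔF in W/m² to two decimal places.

ΔF = 5.78 × ln(1.22) = 5.78 × 0.19885 = 1.1494 W/m².

ΔF = 1.15 W/m²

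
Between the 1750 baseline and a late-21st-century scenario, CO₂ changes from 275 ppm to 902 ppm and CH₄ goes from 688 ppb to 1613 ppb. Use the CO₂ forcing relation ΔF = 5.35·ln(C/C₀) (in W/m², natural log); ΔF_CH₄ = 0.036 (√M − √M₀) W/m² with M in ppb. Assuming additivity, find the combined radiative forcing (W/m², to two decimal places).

ΔF = 6.86 W/m²

CO₂: 5.35 × ln(902/275) = 5.35 × ln(3.28000) = 5.35 × 1.18784 = 6.3549 W/m².
CH₄: 0.036 × (√1613 − √688) = 0.036 × (40.1622 − 26.2298) = 0.036 × 13.9324 = 0.5016 W/m².
Total ΔF = 6.3549 + 0.5016 = 6.8565 W/m².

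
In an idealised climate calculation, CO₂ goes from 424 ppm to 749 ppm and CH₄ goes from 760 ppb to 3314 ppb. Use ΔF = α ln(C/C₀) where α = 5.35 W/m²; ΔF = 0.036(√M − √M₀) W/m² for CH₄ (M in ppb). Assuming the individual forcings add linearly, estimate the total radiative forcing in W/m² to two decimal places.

ΔF = 4.12 W/m²

CO₂: 5.35 × ln(749/424) = 5.35 × ln(1.76651) = 5.35 × 0.56901 = 3.0442 W/m².
CH₄: 0.036 × (√3314 − √760) = 0.036 × (57.5674 − 27.5681) = 0.036 × 29.9993 = 1.0800 W/m².
Total ΔF = 3.0442 + 1.0800 = 4.1242 W/m².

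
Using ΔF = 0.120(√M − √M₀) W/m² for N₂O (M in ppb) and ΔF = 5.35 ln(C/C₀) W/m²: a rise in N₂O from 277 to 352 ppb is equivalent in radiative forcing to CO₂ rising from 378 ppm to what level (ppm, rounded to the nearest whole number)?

N₂O forcing: 0.120 × (√352 − √277) = 0.120 × (18.7617 − 16.6433) = 0.120 × 2.1184 = 0.25421 W/m².
Set 5.35 ln(C/378) = 0.25421: ln(C/378) = 0.25421/5.35 = 0.04752, so C = 378 × e^0.04752 = 378 × 1.04867 = 396.40 ppm.

C ≈ 396 ppm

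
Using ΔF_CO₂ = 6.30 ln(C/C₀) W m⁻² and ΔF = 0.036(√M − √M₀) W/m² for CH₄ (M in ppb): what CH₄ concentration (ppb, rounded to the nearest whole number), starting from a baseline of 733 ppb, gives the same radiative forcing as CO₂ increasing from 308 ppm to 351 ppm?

CO₂ forcing: 6.30 × ln(351/308) = 6.30 × 0.130686 = 0.82332 W/m².
Set 0.036(√M − √733) = 0.82332: √M = 0.82332/0.036 + √733 = 22.8700 + 27.0740 = 49.9440.
M = (49.9440)² = 2494.40 ppb.

M ≈ 2494 ppb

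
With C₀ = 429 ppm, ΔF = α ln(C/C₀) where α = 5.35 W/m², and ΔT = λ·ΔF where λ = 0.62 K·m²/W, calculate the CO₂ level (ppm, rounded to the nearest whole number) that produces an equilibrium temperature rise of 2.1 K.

C ≈ 808 ppm

Required forcing: ΔF = ΔT/λ = 2.1/0.62 = 3.3871 W/m².
Then ln(C/429) = ΔF/5.35 = 3.3871/5.35 = 0.63310.
So C = 429 × e^0.63310 = 429 × 1.88344 = 808.00 ppm.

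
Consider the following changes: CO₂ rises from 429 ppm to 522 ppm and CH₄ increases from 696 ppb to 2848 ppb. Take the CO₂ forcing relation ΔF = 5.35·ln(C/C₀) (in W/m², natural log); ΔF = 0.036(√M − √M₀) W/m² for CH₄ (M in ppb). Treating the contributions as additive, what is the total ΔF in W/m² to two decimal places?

CO₂: 5.35 × ln(522/429) = 5.35 × ln(1.21678) = 5.35 × 0.19621 = 1.0497 W/m².
CH₄: 0.036 × (√2848 − √696) = 0.036 × (53.3667 − 26.3818) = 0.036 × 26.9849 = 0.9715 W/m².
Total ΔF = 1.0497 + 0.9715 = 2.0212 W/m².

ΔF = 2.02 W/m²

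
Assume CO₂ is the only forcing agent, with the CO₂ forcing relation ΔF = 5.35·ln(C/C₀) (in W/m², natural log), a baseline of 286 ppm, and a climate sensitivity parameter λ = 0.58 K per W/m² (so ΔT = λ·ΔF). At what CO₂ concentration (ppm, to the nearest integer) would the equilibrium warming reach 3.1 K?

C ≈ 777 ppm

Required forcing: ΔF = ΔT/λ = 3.1/0.58 = 5.3448 W/m².
Then ln(C/286) = ΔF/5.35 = 5.3448/5.35 = 0.99903.
So C = 286 × e^0.99903 = 286 × 2.71565 = 776.68 ppm.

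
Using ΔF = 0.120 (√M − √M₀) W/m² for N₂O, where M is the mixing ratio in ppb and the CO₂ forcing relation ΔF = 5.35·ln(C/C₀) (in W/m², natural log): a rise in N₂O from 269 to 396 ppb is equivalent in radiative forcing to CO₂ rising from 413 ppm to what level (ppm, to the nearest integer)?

N₂O forcing: 0.120 × (√396 − √269) = 0.120 × (19.8997 − 16.4012) = 0.120 × 3.4985 = 0.41982 W/m².
Set 5.35 ln(C/413) = 0.41982: ln(C/413) = 0.41982/5.35 = 0.07847, so C = 413 × e^0.07847 = 413 × 1.08163 = 446.71 ppm.

C ≈ 447 ppm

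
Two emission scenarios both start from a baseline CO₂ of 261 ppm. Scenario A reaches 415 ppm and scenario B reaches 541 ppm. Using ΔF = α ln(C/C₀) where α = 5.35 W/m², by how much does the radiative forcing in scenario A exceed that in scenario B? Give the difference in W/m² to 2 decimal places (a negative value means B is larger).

ΔF_A = 5.35 ln(415/261) = 5.35 × 0.46376 = 2.4811 W/m².
ΔF_B = 5.35 ln(541/261) = 5.35 × 0.72890 = 3.8996 W/m².
Difference: 2.4811 − 3.8996 = -1.4185 W/m².

ΔF_A − ΔF_B = -1.42 W/m²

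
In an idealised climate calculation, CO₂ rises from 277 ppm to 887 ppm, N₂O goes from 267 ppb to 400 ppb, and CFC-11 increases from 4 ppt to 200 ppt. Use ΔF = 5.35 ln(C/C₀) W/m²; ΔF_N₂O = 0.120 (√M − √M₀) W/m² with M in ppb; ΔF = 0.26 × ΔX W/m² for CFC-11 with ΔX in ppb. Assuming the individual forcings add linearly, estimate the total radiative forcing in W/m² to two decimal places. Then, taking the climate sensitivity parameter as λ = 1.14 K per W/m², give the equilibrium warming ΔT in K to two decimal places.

CO₂: 5.35 × ln(887/277) = 5.35 × ln(3.20217) = 5.35 × 1.16383 = 6.2265 W/m².
N₂O: 0.120 × (√400 − √267) = 0.120 × (20.0000 − 16.3401) = 0.120 × 3.6599 = 0.4392 W/m².
CFC-11: Δ = 200 − 4 = 196 ppt = 0.196 ppb; ΔF = 0.26 × 0.196 = 0.0510 W/m².
Total ΔF = 6.2265 + 0.4392 + 0.0510 = 6.7167 W/m².
ΔT = λ ΔF = 1.14 × 6.72 = 7.6608 K.

ΔF = 6.72 W/m²; ΔT = 7.66 K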